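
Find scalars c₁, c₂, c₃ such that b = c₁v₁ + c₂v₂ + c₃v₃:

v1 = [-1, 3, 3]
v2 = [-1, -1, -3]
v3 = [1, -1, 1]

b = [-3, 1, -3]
c1 = 1, c2 = 2, c3 = 0

b = 1·v1 + 2·v2 + 0·v3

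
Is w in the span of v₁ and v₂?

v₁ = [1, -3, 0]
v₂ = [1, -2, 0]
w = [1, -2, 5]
No

Form the augmented matrix and row-reduce:
[v₁|v₂|w] = 
  [  1,   1,   1]
  [ -3,  -2,  -2]
  [  0,   0,   5]
R2 → R2 + (3)·R1
REF = 
  [  1,   1,   1]
  [  0,   1,   1]
  [  0,   0,   5]

Row 3 reads [0 0 | 5], i.e. 0 = 5, so the system is inconsistent and w ∉ span{v₁, v₂}.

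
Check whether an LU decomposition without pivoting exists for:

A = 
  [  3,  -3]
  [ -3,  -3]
Yes.
A[1,1] = 3 ≠ 0, so Gaussian elimination proceeds without a row swap: multiplier ℓ₂₁ = (-3)/(3) = -1, and U[2,2] = -3 - (-1)(-3) = -6.
L = 
  [  1,   0]
  [ -1,   1]
U = 
  [  3,  -3]
  [  0,  -6]
Check row 2 of LU: [(-1)(3), (-1)(-3) + (-6)] = [-3, -3] = row 2 of A ✓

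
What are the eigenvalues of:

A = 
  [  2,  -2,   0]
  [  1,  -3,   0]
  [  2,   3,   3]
Characteristic polynomial: det(λI - A) = λ³ - 2λ² - 7λ + 12
Testing integer divisors of the constant term: p(3) = 0, so (λ - 3) is a factor:
p(λ) = (λ - 3)(λ² + λ - 4)
λ² + λ - 4 = 0  ⇒  λ = (-1 ± √((1)² - 4·(-4)))/2 = (-1 ± √(17))/2
  = (-1 + √17)/2,  (-1 - √17)/2

λ = 3, (-1 + √17)/2, (-1 - √17)/2  (≈ 3, 1.562, -2.562)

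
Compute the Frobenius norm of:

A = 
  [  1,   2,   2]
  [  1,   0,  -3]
||A||_F = 4.359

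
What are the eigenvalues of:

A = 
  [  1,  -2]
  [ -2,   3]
λ = 2 + √5, 2 - √5  (≈ 4.236, -0.2361)

tr(A) = 4, det(A) = -1
Characteristic polynomial: λ² - tr(A)λ + det(A) = λ² - 4λ - 1
λ² - 4λ - 1 = 0  ⇒  λ = (4 ± √((-4)² - 4·(-1)))/2 = (4 ± √(20))/2
  = 2 + √5,  2 - √5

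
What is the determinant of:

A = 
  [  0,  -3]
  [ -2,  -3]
-6

For a 2×2 matrix, det = ad - bc = (0)(-3) - (-3)(-2) = -6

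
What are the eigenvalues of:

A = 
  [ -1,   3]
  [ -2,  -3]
λ = -2 + i√5, -2 - i√5  (≈ -2 + 2.236i, -2 - 2.236i)

tr(A) = -4, det(A) = 9
Characteristic polynomial: λ² - tr(A)λ + det(A) = λ² + 4λ + 9
λ² + 4λ + 9 = 0  ⇒  λ = (-4 ± √((4)² - 4·(9)))/2 = (-4 ± √(-20))/2
  = -2 + i√5,  -2 - i√5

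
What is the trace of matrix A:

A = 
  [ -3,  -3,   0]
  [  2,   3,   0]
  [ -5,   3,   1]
1

tr(A) = -3 + 3 + 1 = 1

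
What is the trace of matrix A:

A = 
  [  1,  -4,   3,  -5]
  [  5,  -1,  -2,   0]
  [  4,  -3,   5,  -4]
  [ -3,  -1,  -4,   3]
8

tr(A) = 1 + -1 + 5 + 3 = 8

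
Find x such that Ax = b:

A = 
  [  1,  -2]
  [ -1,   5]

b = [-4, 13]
x = [2, 3]

Row reduce the augmented matrix [A|b]:
R2 → R2 + (1)·R1
REF = 
  [  1,  -2,  -4]
  [  0,   3,   9]

Back-substitution:
x₂ = 9 / 3 = 3
x₁ = (-4 - (-2)(3)) / 1 = 2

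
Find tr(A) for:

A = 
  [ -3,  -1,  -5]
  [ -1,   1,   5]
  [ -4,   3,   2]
0

tr(A) = -3 + 1 + 2 = 0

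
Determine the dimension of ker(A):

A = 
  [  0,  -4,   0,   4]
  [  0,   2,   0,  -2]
nullity(A) = 3

Row reduce:
R2 → R2 + (1/2)·R1
REF = 
  [  0,  -4,   0,   4]
  [  0,   0,   0,   0]
Pivot columns: 2 → 1 pivot.
rank(A) = 1, so nullity(A) = 4 - 1 = 3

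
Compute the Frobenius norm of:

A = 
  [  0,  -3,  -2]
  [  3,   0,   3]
||A||_F = 5.568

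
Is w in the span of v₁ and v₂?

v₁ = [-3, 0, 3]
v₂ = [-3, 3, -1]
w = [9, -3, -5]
Yes

Form the augmented matrix and row-reduce:
[v₁|v₂|w] = 
  [ -3,  -3,   9]
  [  0,   3,  -3]
  [  3,  -1,  -5]
R3 → R3 + (1)·R1
R3 → R3 + (4/3)·R2
REF = 
  [ -3,  -3,   9]
  [  0,   3,  -3]
  [  0,   0,   0]

No row of the form [0 0 | nonzero], so the system is consistent. Back-substitution gives c₁ = -2, c₂ = -1: w = (-2)·v₁ + (-1)·v₂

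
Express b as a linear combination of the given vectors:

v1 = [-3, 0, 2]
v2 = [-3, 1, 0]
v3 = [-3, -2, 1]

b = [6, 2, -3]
c1 = -1, c2 = 0, c3 = -1

b = -1·v1 + 0·v2 + -1·v3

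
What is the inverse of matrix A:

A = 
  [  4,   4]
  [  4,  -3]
det(A) = (4)(-3) - (4)(4) = -28
For a 2×2 matrix, A⁻¹ = (1/det(A)) · [[d, -b], [-c, a]]
    = (-1/28) · [[-3, -4], [-4, 4]]

A⁻¹ = 
  [3/28,  1/7]
  [ 1/7, -1/7]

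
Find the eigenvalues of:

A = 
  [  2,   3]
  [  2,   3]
λ = 5, 0

tr(A) = 5, det(A) = 0
Characteristic polynomial: λ² - tr(A)λ + det(A) = λ² - 5λ
λ² - 5λ = λ(λ - 5)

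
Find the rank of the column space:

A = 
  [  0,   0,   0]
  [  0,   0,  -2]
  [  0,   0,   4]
Row reduce:
Swap R1 ↔ R2
R3 → R3 + (2)·R1
REF = 
  [  0,   0,  -2]
  [  0,   0,   0]
  [  0,   0,   0]
Pivot columns: 3 → 1 pivot.
dim(Col(A)) = number of pivot columns = 1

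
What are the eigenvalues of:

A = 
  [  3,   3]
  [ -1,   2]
λ = (5 + i√11)/2, (5 - i√11)/2  (≈ 2.5 + 1.658i, 2.5 - 1.658i)

tr(A) = 5, det(A) = 9
Characteristic polynomial: λ² - tr(A)λ + det(A) = λ² - 5λ + 9
λ² - 5λ + 9 = 0  ⇒  λ = (5 ± √((-5)² - 4·(9)))/2 = (5 ± √(-11))/2
  = (5 + i√11)/2,  (5 - i√11)/2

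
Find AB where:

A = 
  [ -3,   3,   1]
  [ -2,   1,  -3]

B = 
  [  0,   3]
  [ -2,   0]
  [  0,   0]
AB = 
  [ -6,  -9]
  [ -2,  -6]

A is 2×3 and B is 3×2, so AB is 2×2. Each entry is (row of A)·(column of B):
AB[1,1] = (-3)(0) + (3)(-2) + (1)(0) = -6
AB[1,2] = (-3)(3) + (3)(0) + (1)(0) = -9
AB[2,1] = (-2)(0) + (1)(-2) + (-3)(0) = -2
AB[2,2] = (-2)(3) + (1)(0) + (-3)(0) = -6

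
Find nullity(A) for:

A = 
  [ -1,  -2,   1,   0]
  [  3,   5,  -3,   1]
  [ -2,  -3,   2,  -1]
nullity(A) = 2

Row reduce:
R2 → R2 + (3)·R1
R3 → R3 - (2)·R1
R3 → R3 + (1)·R2
REF = 
  [ -1,  -2,   1,   0]
  [  0,  -1,   0,   1]
  [  0,   0,   0,   0]
Pivot columns: 1, 2 → 2 pivots.
rank(A) = 2, so nullity(A) = 4 - 2 = 2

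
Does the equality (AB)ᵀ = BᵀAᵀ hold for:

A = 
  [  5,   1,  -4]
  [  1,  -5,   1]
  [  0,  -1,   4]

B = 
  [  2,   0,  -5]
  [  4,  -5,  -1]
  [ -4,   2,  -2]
Yes

(AB)ᵀ = 
  [ 30, -22, -20]
  [-13,  27,  13]
  [-18,  -2,  -7]

BᵀAᵀ = 
  [ 30, -22, -20]
  [-13,  27,  13]
  [-18,  -2,  -7]

Both sides are equal — this is the standard identity (AB)ᵀ = BᵀAᵀ, which holds for all A, B.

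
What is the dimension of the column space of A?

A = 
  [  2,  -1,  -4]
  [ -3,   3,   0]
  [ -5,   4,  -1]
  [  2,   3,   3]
dim(Col(A)) = 3

Row reduce:
R2 → R2 + (3/2)·R1
R3 → R3 + (5/2)·R1
R4 → R4 - (1)·R1
R3 → R3 - (1)·R2
R4 → R4 - (8/3)·R2
R4 → R4 + (23/5)·R3
REF = 
  [  2,  -1,  -4]
  [  0, 3/2,  -6]
  [  0,   0,  -5]
  [  0,   0,   0]
Pivot columns: 1, 2, 3 → 3 pivots.
dim(Col(A)) = number of pivot columns = 3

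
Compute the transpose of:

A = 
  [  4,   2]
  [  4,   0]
Aᵀ = 
  [  4,   4]
  [  2,   0]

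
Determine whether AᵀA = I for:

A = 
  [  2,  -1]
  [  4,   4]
No

AᵀA = 
  [ 20,  14]
  [ 14,  17]
≠ I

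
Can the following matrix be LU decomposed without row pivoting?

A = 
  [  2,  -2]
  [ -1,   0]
Yes.
A[1,1] = 2 ≠ 0, so Gaussian elimination proceeds without a row swap: multiplier ℓ₂₁ = (-1)/(2) = -1/2, and U[2,2] = 0 - (-1/2)(-2) = -1.
L = 
  [   1,    0]
  [-1/2,    1]
U = 
  [  2,  -2]
  [  0,  -1]
Check row 2 of LU: [(-1/2)(2), (-1/2)(-2) + (-1)] = [-1, 0] = row 2 of A ✓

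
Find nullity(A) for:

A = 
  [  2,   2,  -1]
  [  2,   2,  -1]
nullity(A) = 2

Row reduce:
R2 → R2 - (1)·R1
REF = 
  [  2,   2,  -1]
  [  0,   0,   0]
Pivot columns: 1 → 1 pivot.
rank(A) = 1, so nullity(A) = 3 - 1 = 2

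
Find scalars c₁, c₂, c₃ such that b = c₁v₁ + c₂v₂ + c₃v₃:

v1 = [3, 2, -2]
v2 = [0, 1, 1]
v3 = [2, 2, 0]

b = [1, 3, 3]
c1 = -1, c2 = 1, c3 = 2

b = -1·v1 + 1·v2 + 2·v3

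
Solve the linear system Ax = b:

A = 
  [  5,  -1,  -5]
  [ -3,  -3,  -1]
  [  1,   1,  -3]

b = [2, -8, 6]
x = [0, 3, -1]

Row reduce the augmented matrix [A|b]:
R2 → R2 + (3/5)·R1
R3 → R3 - (1/5)·R1
R3 → R3 + (1/3)·R2
REF = 
  [    5,    -1,    -5,     2]
  [    0, -18/5,    -4, -34/5]
  [    0,     0, -10/3,  10/3]

Back-substitution:
x₃ = (10/3) / (-10/3) = -1
x₂ = (-34/5 - (-4)(-1)) / (-18/5) = 3
x₁ = (2 - (-1)(3) - (-5)(-1)) / 5 = 0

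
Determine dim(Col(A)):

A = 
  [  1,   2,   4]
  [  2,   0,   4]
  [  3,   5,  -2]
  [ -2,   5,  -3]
Row reduce:
R2 → R2 - (2)·R1
R3 → R3 - (3)·R1
R4 → R4 + (2)·R1
R3 → R3 - (1/4)·R2
R4 → R4 + (9/4)·R2
R4 → R4 - (4/13)·R3
REF = 
  [  1,   2,   4]
  [  0,  -4,  -4]
  [  0,   0, -13]
  [  0,   0,   0]
Pivot columns: 1, 2, 3 → 3 pivots.
dim(Col(A)) = number of pivot columns = 3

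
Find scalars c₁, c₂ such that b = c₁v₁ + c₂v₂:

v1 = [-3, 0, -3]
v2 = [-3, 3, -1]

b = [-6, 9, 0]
c1 = -1, c2 = 3

b = -1·v1 + 3·v2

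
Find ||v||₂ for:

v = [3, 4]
5

||v||₂ = √((3)² + (4)²) = √25 = 5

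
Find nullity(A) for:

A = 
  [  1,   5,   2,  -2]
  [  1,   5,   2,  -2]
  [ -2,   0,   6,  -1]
nullity(A) = 2

Row reduce:
R2 → R2 - (1)·R1
R3 → R3 + (2)·R1
Swap R2 ↔ R3
REF = 
  [  1,   5,   2,  -2]
  [  0,  10,  10,  -5]
  [  0,   0,   0,   0]
Pivot columns: 1, 2 → 2 pivots.
rank(A) = 2, so nullity(A) = 4 - 2 = 2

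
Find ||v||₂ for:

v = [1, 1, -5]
5.196

||v||₂ = √((1)² + (1)² + (-5)²) = √27 = 5.196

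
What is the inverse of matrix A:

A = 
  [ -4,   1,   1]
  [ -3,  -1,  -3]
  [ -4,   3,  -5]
det(A) = (-4)·((-1)(-5) - (-3)(3)) - (1)·((-3)(-5) - (-3)(-4)) + (1)·((-3)(3) - (-1)(-4))
  = (-4)(14) - (1)(3) + (1)(-13)
  = -72
det(A) = -72 ≠ 0, so A is invertible.

Cofactors Cᵢⱼ = (-1)ⁱ⁺ʲ·Mᵢⱼ:
C = 
  [ 14,  -3, -13]
  [  8,  24,   8]
  [ -2, -15,   7]

adj(A) = Cᵀ:
adj(A) = 
  [ 14,   8,  -2]
  [ -3,  24, -15]
  [-13,   8,   7]

A⁻¹ = (-1/72) · adj(A):
A⁻¹ = 
  [-7/36,  -1/9,  1/36]
  [ 1/24,  -1/3,  5/24]
  [13/72,  -1/9, -7/72]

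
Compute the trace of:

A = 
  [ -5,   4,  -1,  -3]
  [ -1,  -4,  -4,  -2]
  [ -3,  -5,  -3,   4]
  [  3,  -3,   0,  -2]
-14

tr(A) = -5 + -4 + -3 + -2 = -14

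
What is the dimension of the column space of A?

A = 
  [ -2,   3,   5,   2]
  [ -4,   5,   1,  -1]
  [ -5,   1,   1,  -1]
Row reduce:
R2 → R2 - (2)·R1
R3 → R3 - (5/2)·R1
R3 → R3 - (13/2)·R2
REF = 
  [  -2,    3,    5,    2]
  [   0,   -1,   -9,   -5]
  [   0,    0,   47, 53/2]
Pivot columns: 1, 2, 3 → 3 pivots.
dim(Col(A)) = number of pivot columns = 3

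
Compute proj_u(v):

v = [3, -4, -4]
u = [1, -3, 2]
v·u = (3)(1) + (-4)(-3) + (-4)(2) = 7
u·u = (1)² + (-3)² + (2)² = 14
proj_u(v) = (v·u / u·u) × u = (7/14) × u = (1/2) × u

proj_u(v) = [1/2, -3/2, 1]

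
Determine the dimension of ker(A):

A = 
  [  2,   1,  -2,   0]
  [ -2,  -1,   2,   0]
nullity(A) = 3

Row reduce:
R2 → R2 + (1)·R1
REF = 
  [  2,   1,  -2,   0]
  [  0,   0,   0,   0]
Pivot columns: 1 → 1 pivot.
rank(A) = 1, so nullity(A) = 4 - 1 = 3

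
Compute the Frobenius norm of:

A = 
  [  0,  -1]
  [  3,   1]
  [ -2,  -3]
||A||_F = 4.899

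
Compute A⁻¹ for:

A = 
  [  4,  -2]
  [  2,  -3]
det(A) = (4)(-3) - (-2)(2) = -8
For a 2×2 matrix, A⁻¹ = (1/det(A)) · [[d, -b], [-c, a]]
    = (-1/8) · [[-3, 2], [-2, 4]]

A⁻¹ = 
  [ 3/8, -1/4]
  [ 1/4, -1/2]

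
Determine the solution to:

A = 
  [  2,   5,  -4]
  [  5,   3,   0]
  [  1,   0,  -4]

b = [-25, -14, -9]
Row reduce the augmented matrix [A|b]:
R2 → R2 - (5/2)·R1
R3 → R3 - (1/2)·R1
R3 → R3 - (5/19)·R2
REF = 
  [      2,       5,      -4,     -25]
  [      0,   -19/2,      10,    97/2]
  [      0,       0,  -88/19, -176/19]

Back-substitution:
x₃ = (-176/19) / (-88/19) = 2
x₂ = (97/2 - (10)(2)) / (-19/2) = -3
x₁ = (-25 - (5)(-3) - (-4)(2)) / 2 = -1

x = [-1, -3, 2]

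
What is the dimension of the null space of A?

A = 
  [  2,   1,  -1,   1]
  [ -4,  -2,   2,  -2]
nullity(A) = 3

Row reduce:
R2 → R2 + (2)·R1
REF = 
  [  2,   1,  -1,   1]
  [  0,   0,   0,   0]
Pivot columns: 1 → 1 pivot.
rank(A) = 1, so nullity(A) = 4 - 1 = 3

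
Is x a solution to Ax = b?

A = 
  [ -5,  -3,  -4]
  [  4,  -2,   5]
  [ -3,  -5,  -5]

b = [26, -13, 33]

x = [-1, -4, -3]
No

Ax = [29, -11, 38] ≠ b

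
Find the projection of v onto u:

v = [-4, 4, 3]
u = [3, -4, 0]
proj_u(v) = [-84/25, 112/25, 0]

v·u = (-4)(3) + (4)(-4) + (3)(0) = -28
u·u = (3)² + (-4)² + (0)² = 25
proj_u(v) = (v·u / u·u) × u = (-28/25) × u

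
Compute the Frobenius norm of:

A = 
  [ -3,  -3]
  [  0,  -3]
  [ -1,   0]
||A||_F = 5.292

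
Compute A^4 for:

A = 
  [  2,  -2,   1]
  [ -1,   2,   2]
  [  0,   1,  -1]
A² = A·A:
A²[1,1] = (2)(2) + (-2)(-1) + (1)(0) = 6
A²[1,2] = (2)(-2) + (-2)(2) + (1)(1) = -7
A²[1,3] = (2)(1) + (-2)(2) + (1)(-1) = -3
A²[2,1] = (-1)(2) + (2)(-1) + (2)(0) = -4
A²[2,2] = (-1)(-2) + (2)(2) + (2)(1) = 8
A²[2,3] = (-1)(1) + (2)(2) + (2)(-1) = 1
A²[3,1] = (0)(2) + (1)(-1) + (-1)(0) = -1
A²[3,2] = (0)(-2) + (1)(2) + (-1)(1) = 1
A²[3,3] = (0)(1) + (1)(2) + (-1)(-1) = 3
A² = 
  [  6,  -7,  -3]
  [ -4,   8,   1]
  [ -1,   1,   3]

A^3 = A^2·A:
A^3[1,1] = (6)(2) + (-7)(-1) + (-3)(0) = 19
A^3[1,2] = (6)(-2) + (-7)(2) + (-3)(1) = -29
A^3[1,3] = (6)(1) + (-7)(2) + (-3)(-1) = -5
A^3[2,1] = (-4)(2) + (8)(-1) + (1)(0) = -16
A^3[2,2] = (-4)(-2) + (8)(2) + (1)(1) = 25
A^3[2,3] = (-4)(1) + (8)(2) + (1)(-1) = 11
A^3[3,1] = (-1)(2) + (1)(-1) + (3)(0) = -3
A^3[3,2] = (-1)(-2) + (1)(2) + (3)(1) = 7
A^3[3,3] = (-1)(1) + (1)(2) + (3)(-1) = -2
A^3 = 
  [ 19, -29,  -5]
  [-16,  25,  11]
  [ -3,   7,  -2]

A^4 = A^3·A:
A^4[1,1] = (19)(2) + (-29)(-1) + (-5)(0) = 67
A^4[1,2] = (19)(-2) + (-29)(2) + (-5)(1) = -101
A^4[1,3] = (19)(1) + (-29)(2) + (-5)(-1) = -34
A^4[2,1] = (-16)(2) + (25)(-1) + (11)(0) = -57
A^4[2,2] = (-16)(-2) + (25)(2) + (11)(1) = 93
A^4[2,3] = (-16)(1) + (25)(2) + (11)(-1) = 23
A^4[3,1] = (-3)(2) + (7)(-1) + (-2)(0) = -13
A^4[3,2] = (-3)(-2) + (7)(2) + (-2)(1) = 18
A^4[3,3] = (-3)(1) + (7)(2) + (-2)(-1) = 13
A^4 = 
  [ 67, -101, -34]
  [-57,  93,  23]
  [-13,  18,  13]

Therefore
A^4 = 
  [ 67, -101, -34]
  [-57,  93,  23]
  [-13,  18,  13]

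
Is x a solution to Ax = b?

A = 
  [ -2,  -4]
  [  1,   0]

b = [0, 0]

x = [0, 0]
Yes

Ax = [0, 0] = b ✓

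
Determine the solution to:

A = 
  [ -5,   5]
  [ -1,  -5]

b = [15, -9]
x = [-1, 2]

Row reduce the augmented matrix [A|b]:
R2 → R2 - (1/5)·R1
REF = 
  [ -5,   5,  15]
  [  0,  -6, -12]

Back-substitution:
x₂ = (-12) / (-6) = 2
x₁ = (15 - (5)(2)) / (-5) = -1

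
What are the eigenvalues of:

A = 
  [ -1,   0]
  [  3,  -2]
λ = -1, -2

tr(A) = -3, det(A) = 2
Characteristic polynomial: λ² - tr(A)λ + det(A) = λ² + 3λ + 2
λ² + 3λ + 2 = (λ + 2)(λ + 1)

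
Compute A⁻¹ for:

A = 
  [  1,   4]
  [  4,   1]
det(A) = (1)(1) - (4)(4) = -15
For a 2×2 matrix, A⁻¹ = (1/det(A)) · [[d, -b], [-c, a]]
    = (-1/15) · [[1, -4], [-4, 1]]

A⁻¹ = 
  [-1/15,  4/15]
  [ 4/15, -1/15]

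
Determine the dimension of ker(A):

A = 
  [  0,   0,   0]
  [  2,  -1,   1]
nullity(A) = 2

Row reduce:
Swap R1 ↔ R2
REF = 
  [  2,  -1,   1]
  [  0,   0,   0]
Pivot columns: 1 → 1 pivot.
rank(A) = 1, so nullity(A) = 3 - 1 = 2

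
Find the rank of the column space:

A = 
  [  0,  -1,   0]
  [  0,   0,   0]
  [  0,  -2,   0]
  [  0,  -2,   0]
dim(Col(A)) = 1

Row reduce:
R3 → R3 - (2)·R1
R4 → R4 - (2)·R1
REF = 
  [  0,  -1,   0]
  [  0,   0,   0]
  [  0,   0,   0]
  [  0,   0,   0]
Pivot columns: 2 → 1 pivot.
dim(Col(A)) = number of pivot columns = 1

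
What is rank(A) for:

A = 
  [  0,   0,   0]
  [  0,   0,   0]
rank(A) = 0

Row reduce:
(no row operations needed)
REF = 
  [  0,   0,   0]
  [  0,   0,   0]
Pivot columns: none → 0 pivots.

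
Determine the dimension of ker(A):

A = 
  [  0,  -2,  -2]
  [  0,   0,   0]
nullity(A) = 2

Row reduce:
(no row operations needed)
REF = 
  [  0,  -2,  -2]
  [  0,   0,   0]
Pivot columns: 2 → 1 pivot.
rank(A) = 1, so nullity(A) = 3 - 1 = 2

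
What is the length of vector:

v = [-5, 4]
6.403

||v||₂ = √((-5)² + (4)²) = √41 = 6.403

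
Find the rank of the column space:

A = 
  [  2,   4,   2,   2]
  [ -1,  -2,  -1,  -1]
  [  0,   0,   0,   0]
dim(Col(A)) = 1

Row reduce:
R2 → R2 + (1/2)·R1
REF = 
  [  2,   4,   2,   2]
  [  0,   0,   0,   0]
  [  0,   0,   0,   0]
Pivot columns: 1 → 1 pivot.
dim(Col(A)) = number of pivot columns = 1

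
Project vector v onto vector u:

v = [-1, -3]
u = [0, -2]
v·u = (-1)(0) + (-3)(-2) = 6
u·u = (0)² + (-2)² = 4
proj_u(v) = (v·u / u·u) × u = (6/4) × u = (3/2) × u

proj_u(v) = [0, -3]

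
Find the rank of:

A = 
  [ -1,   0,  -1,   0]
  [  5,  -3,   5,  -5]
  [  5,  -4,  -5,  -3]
rank(A) = 3

Row reduce:
R2 → R2 + (5)·R1
R3 → R3 + (5)·R1
R3 → R3 - (4/3)·R2
REF = 
  [  -1,    0,   -1,    0]
  [   0,   -3,    0,   -5]
  [   0,    0,  -10, 11/3]
Pivot columns: 1, 2, 3 → 3 pivots.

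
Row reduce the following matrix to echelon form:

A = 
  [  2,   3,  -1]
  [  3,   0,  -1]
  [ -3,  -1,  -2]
Row operations:
R2 → R2 - (3/2)·R1
R3 → R3 + (3/2)·R1
R3 → R3 + (7/9)·R2

Resulting echelon form:
REF = 
  [    2,     3,    -1]
  [    0,  -9/2,   1/2]
  [    0,     0, -28/9]

Rank = 3 (number of non-zero pivot rows).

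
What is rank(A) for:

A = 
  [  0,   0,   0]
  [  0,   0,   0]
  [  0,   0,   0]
rank(A) = 0

Row reduce:
(no row operations needed)
REF = 
  [  0,   0,   0]
  [  0,   0,   0]
  [  0,   0,   0]
Pivot columns: none → 0 pivots.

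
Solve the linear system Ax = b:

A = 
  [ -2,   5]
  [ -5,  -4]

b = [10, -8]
x = [0, 2]

Row reduce the augmented matrix [A|b]:
R2 → R2 - (5/2)·R1
REF = 
  [   -2,     5,    10]
  [    0, -33/2,   -33]

Back-substitution:
x₂ = (-33) / (-33/2) = 2
x₁ = (10 - (5)(2)) / (-2) = 0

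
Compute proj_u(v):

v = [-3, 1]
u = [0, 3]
v·u = (-3)(0) + (1)(3) = 3
u·u = (0)² + (3)² = 9
proj_u(v) = (v·u / u·u) × u = (3/9) × u = (1/3) × u

proj_u(v) = [0, 1]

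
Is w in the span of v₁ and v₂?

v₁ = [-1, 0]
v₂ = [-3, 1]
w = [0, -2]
Yes

Form the augmented matrix and row-reduce:
[v₁|v₂|w] = 
  [ -1,  -3,   0]
  [  0,   1,  -2]
(already in echelon form — no row operations needed)

No row of the form [0 0 | nonzero], so the system is consistent. Back-substitution gives c₁ = 6, c₂ = -2: w = (6)·v₁ + (-2)·v₂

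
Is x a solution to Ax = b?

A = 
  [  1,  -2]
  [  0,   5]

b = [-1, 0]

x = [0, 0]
No

Ax = [0, 0] ≠ b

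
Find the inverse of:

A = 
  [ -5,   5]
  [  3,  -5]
det(A) = (-5)(-5) - (5)(3) = 10
For a 2×2 matrix, A⁻¹ = (1/det(A)) · [[d, -b], [-c, a]]
    = (1/10) · [[-5, -5], [-3, -5]]

A⁻¹ = 
  [ -1/2,  -1/2]
  [-3/10,  -1/2]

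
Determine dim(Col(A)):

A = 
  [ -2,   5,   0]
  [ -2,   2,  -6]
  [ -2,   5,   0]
Row reduce:
R2 → R2 - (1)·R1
R3 → R3 - (1)·R1
REF = 
  [ -2,   5,   0]
  [  0,  -3,  -6]
  [  0,   0,   0]
Pivot columns: 1, 2 → 2 pivots.
dim(Col(A)) = number of pivot columns = 2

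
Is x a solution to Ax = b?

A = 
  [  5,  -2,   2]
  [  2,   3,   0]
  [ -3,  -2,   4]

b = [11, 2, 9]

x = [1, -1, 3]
No

Ax = [13, -1, 11] ≠ b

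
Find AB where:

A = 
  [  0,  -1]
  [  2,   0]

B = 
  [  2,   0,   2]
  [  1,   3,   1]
AB = 
  [ -1,  -3,  -1]
  [  4,   0,   4]

A is 2×2 and B is 2×3, so AB is 2×3. Each entry is (row of A)·(column of B):
AB[1,1] = (0)(2) + (-1)(1) = -1
AB[1,2] = (0)(0) + (-1)(3) = -3
AB[1,3] = (0)(2) + (-1)(1) = -1
AB[2,1] = (2)(2) + (0)(1) = 4
AB[2,2] = (2)(0) + (0)(3) = 0
AB[2,3] = (2)(2) + (0)(1) = 4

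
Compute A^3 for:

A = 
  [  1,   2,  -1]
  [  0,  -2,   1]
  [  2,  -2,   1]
A² = A·A:
A²[1,1] = (1)(1) + (2)(0) + (-1)(2) = -1
A²[1,2] = (1)(2) + (2)(-2) + (-1)(-2) = 0
A²[1,3] = (1)(-1) + (2)(1) + (-1)(1) = 0
A²[2,1] = (0)(1) + (-2)(0) + (1)(2) = 2
A²[2,2] = (0)(2) + (-2)(-2) + (1)(-2) = 2
A²[2,3] = (0)(-1) + (-2)(1) + (1)(1) = -1
A²[3,1] = (2)(1) + (-2)(0) + (1)(2) = 4
A²[3,2] = (2)(2) + (-2)(-2) + (1)(-2) = 6
A²[3,3] = (2)(-1) + (-2)(1) + (1)(1) = -3
A² = 
  [ -1,   0,   0]
  [  2,   2,  -1]
  [  4,   6,  -3]

A^3 = A^2·A:
A^3[1,1] = (-1)(1) + (0)(0) + (0)(2) = -1
A^3[1,2] = (-1)(2) + (0)(-2) + (0)(-2) = -2
A^3[1,3] = (-1)(-1) + (0)(1) + (0)(1) = 1
A^3[2,1] = (2)(1) + (2)(0) + (-1)(2) = 0
A^3[2,2] = (2)(2) + (2)(-2) + (-1)(-2) = 2
A^3[2,3] = (2)(-1) + (2)(1) + (-1)(1) = -1
A^3[3,1] = (4)(1) + (6)(0) + (-3)(2) = -2
A^3[3,2] = (4)(2) + (6)(-2) + (-3)(-2) = 2
A^3[3,3] = (4)(-1) + (6)(1) + (-3)(1) = -1
A^3 = 
  [ -1,  -2,   1]
  [  0,   2,  -1]
  [ -2,   2,  -1]

Therefore
A^3 = 
  [ -1,  -2,   1]
  [  0,   2,  -1]
  [ -2,   2,  -1]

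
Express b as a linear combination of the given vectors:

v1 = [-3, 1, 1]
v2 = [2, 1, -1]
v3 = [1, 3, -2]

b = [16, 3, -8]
c1 = -3, c2 = 3, c3 = 1

b = -3·v1 + 3·v2 + 1·v3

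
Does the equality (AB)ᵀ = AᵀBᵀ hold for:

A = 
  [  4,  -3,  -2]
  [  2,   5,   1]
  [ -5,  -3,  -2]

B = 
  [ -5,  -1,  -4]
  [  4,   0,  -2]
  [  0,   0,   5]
No

(AB)ᵀ = 
  [-32,  10,  13]
  [ -4,  -2,   5]
  [-20, -13,  16]

AᵀBᵀ = 
  [ -2,  26, -25]
  [ 22,  -6, -15]
  [ 17,  -4, -10]

The two matrices differ, so (AB)ᵀ ≠ AᵀBᵀ in general. The correct identity is (AB)ᵀ = BᵀAᵀ.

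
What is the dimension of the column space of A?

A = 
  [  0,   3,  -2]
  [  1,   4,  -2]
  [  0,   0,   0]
dim(Col(A)) = 2

Row reduce:
Swap R1 ↔ R2
REF = 
  [  1,   4,  -2]
  [  0,   3,  -2]
  [  0,   0,   0]
Pivot columns: 1, 2 → 2 pivots.
dim(Col(A)) = number of pivot columns = 2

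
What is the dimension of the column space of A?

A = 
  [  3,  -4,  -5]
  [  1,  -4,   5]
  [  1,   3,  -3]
Row reduce:
R2 → R2 - (1/3)·R1
R3 → R3 - (1/3)·R1
R3 → R3 + (13/8)·R2
REF = 
  [   3,   -4,   -5]
  [   0, -8/3, 20/3]
  [   0,    0, 19/2]
Pivot columns: 1, 2, 3 → 3 pivots.
dim(Col(A)) = number of pivot columns = 3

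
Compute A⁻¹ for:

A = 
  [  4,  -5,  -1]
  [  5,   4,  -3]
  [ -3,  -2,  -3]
det(A) = (4)·((4)(-3) - (-3)(-2)) - (-5)·((5)(-3) - (-3)(-3)) + (-1)·((5)(-2) - (4)(-3))
  = (4)(-18) - (-5)(-24) + (-1)(2)
  = -194
det(A) = -194 ≠ 0, so A is invertible.

Cofactors Cᵢⱼ = (-1)ⁱ⁺ʲ·Mᵢⱼ:
C = 
  [-18,  24,   2]
  [-13, -15,  23]
  [ 19,   7,  41]

adj(A) = Cᵀ:
adj(A) = 
  [-18, -13,  19]
  [ 24, -15,   7]
  [  2,  23,  41]

A⁻¹ = (-1/194) · adj(A):
A⁻¹ = 
  [   9/97,  13/194, -19/194]
  [ -12/97,  15/194,  -7/194]
  [  -1/97, -23/194, -41/194]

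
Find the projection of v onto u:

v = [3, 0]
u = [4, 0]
v·u = (3)(4) + (0)(0) = 12
u·u = (4)² + (0)² = 16
proj_u(v) = (v·u / u·u) × u = (12/16) × u = (3/4) × u

proj_u(v) = [3, 0]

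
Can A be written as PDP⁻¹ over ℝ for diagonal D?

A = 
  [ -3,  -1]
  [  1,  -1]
No

tr(A) = -4, det(A) = 4
Characteristic polynomial: λ² - tr(A)λ + det(A) = λ² + 4λ + 4
λ² + 4λ + 4 = (λ + 2)²
Eigenvalues: -2, -2
λ=-2: alg. mult. = 2, geom. mult. = 2 - rank(A - (-2)I) = 2 - 1 = 1
Sum of geometric multiplicities = 1 < n = 2, so there aren't enough independent eigenvectors.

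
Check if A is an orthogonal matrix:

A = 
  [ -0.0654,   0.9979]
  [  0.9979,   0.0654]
Yes

AᵀA = 
  [  1.0001,   0]
  [  0,   1.0001]
≈ I (equal to I up to the 4-dp rounding of the entries)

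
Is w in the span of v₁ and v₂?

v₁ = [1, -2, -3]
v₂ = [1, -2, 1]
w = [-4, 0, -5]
No

Form the augmented matrix and row-reduce:
[v₁|v₂|w] = 
  [  1,   1,  -4]
  [ -2,  -2,   0]
  [ -3,   1,  -5]
R2 → R2 + (2)·R1
R3 → R3 + (3)·R1
Swap R2 ↔ R3
REF = 
  [  1,   1,  -4]
  [  0,   4, -17]
  [  0,   0,  -8]

Row 3 reads [0 0 | -8], i.e. 0 = -8, so the system is inconsistent and w ∉ span{v₁, v₂}.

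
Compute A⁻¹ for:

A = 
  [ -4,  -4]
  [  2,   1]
det(A) = (-4)(1) - (-4)(2) = 4
For a 2×2 matrix, A⁻¹ = (1/det(A)) · [[d, -b], [-c, a]]
    = (1/4) · [[1, 4], [-2, -4]]

A⁻¹ = 
  [ 1/4,    1]
  [-1/2,   -1]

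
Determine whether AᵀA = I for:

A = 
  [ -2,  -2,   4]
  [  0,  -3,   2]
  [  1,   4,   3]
No

AᵀA = 
  [  5,   8,  -5]
  [  8,  29,  -2]
  [ -5,  -2,  29]
≠ I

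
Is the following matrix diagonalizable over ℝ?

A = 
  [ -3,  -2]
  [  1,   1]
Yes

tr(A) = -2, det(A) = -1
Characteristic polynomial: λ² - tr(A)λ + det(A) = λ² + 2λ - 1
λ² + 2λ - 1 = 0  ⇒  λ = (-2 ± √((2)² - 4·(-1)))/2 = (-2 ± √(8))/2
  = -1 + √2,  -1 - √2
Eigenvalues: -1 + √2, -1 - √2  (≈ 0.4142, -2.414)
The two irrational eigenvalues are distinct (simple), so each has alg. mult. = geom. mult. = 1.
Sum of geometric multiplicities equals n, so A has n independent eigenvectors.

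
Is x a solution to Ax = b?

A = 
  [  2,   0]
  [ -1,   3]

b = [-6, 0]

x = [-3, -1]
Yes

Ax = [-6, 0] = b ✓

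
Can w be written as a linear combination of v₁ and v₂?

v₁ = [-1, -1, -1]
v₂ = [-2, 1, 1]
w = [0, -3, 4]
No

Form the augmented matrix and row-reduce:
[v₁|v₂|w] = 
  [ -1,  -2,   0]
  [ -1,   1,  -3]
  [ -1,   1,   4]
R2 → R2 - (1)·R1
R3 → R3 - (1)·R1
R3 → R3 - (1)·R2
REF = 
  [ -1,  -2,   0]
  [  0,   3,  -3]
  [  0,   0,   7]

Row 3 reads [0 0 | 7], i.e. 0 = 7, so the system is inconsistent and w ∉ span{v₁, v₂}.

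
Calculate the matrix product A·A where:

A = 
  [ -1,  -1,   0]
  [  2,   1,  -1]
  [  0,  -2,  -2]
A² = A·A:
A²[1,1] = (-1)(-1) + (-1)(2) + (0)(0) = -1
A²[1,2] = (-1)(-1) + (-1)(1) + (0)(-2) = 0
A²[1,3] = (-1)(0) + (-1)(-1) + (0)(-2) = 1
A²[2,1] = (2)(-1) + (1)(2) + (-1)(0) = 0
A²[2,2] = (2)(-1) + (1)(1) + (-1)(-2) = 1
A²[2,3] = (2)(0) + (1)(-1) + (-1)(-2) = 1
A²[3,1] = (0)(-1) + (-2)(2) + (-2)(0) = -4
A²[3,2] = (0)(-1) + (-2)(1) + (-2)(-2) = 2
A²[3,3] = (0)(0) + (-2)(-1) + (-2)(-2) = 6
A² = 
  [ -1,   0,   1]
  [  0,   1,   1]
  [ -4,   2,   6]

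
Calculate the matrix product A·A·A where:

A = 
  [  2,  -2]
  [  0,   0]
A² = A·A:
A²[1,1] = (2)(2) + (-2)(0) = 4
A²[1,2] = (2)(-2) + (-2)(0) = -4
A²[2,1] = (0)(2) + (0)(0) = 0
A²[2,2] = (0)(-2) + (0)(0) = 0
A² = 
  [  4,  -4]
  [  0,   0]

A^3 = A^2·A:
A^3[1,1] = (4)(2) + (-4)(0) = 8
A^3[1,2] = (4)(-2) + (-4)(0) = -8
A^3[2,1] = (0)(2) + (0)(0) = 0
A^3[2,2] = (0)(-2) + (0)(0) = 0
A^3 = 
  [  8,  -8]
  [  0,   0]

Therefore
A^3 = 
  [  8,  -8]
  [  0,   0]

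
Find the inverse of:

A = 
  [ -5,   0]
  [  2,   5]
det(A) = (-5)(5) - (0)(2) = -25
For a 2×2 matrix, A⁻¹ = (1/det(A)) · [[d, -b], [-c, a]]
    = (-1/25) · [[5, 0], [-2, -5]]

A⁻¹ = 
  [-1/5,    0]
  [2/25,  1/5]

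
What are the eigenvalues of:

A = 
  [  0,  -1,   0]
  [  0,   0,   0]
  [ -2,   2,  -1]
Characteristic polynomial: det(λI - A) = λ³ + λ²
The constant term is 0, so λ = 0 is a root: p(λ) = λ(λ² + λ)
λ² + λ = λ(λ + 1)

λ = 0, 0, -1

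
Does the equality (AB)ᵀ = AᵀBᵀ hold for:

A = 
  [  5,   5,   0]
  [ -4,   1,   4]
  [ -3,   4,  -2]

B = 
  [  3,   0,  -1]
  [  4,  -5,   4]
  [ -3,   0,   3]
No

(AB)ᵀ = 
  [ 35, -20,  13]
  [-25,  -5, -20]
  [ 15,  20,  13]

AᵀBᵀ = 
  [ 18,  28, -24]
  [ 11,  31,  -3]
  [  2, -28,  -6]

The two matrices differ, so (AB)ᵀ ≠ AᵀBᵀ in general. The correct identity is (AB)ᵀ = BᵀAᵀ.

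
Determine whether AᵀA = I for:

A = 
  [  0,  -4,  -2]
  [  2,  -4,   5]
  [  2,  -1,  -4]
No

AᵀA = 
  [  8, -10,   2]
  [-10,  33,  -8]
  [  2,  -8,  45]
≠ I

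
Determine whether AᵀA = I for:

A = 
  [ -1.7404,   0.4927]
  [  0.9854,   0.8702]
No

AᵀA = 
  [  4,   0]
  [  0,   1]
≠ I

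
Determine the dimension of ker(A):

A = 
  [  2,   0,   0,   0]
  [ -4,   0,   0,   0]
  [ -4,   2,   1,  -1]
nullity(A) = 2

Row reduce:
R2 → R2 + (2)·R1
R3 → R3 + (2)·R1
Swap R2 ↔ R3
REF = 
  [  2,   0,   0,   0]
  [  0,   2,   1,  -1]
  [  0,   0,   0,   0]
Pivot columns: 1, 2 → 2 pivots.
rank(A) = 2, so nullity(A) = 4 - 2 = 2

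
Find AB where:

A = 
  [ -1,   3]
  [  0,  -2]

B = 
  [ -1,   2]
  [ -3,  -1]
A is 2×2 and B is 2×2, so AB is 2×2. Each entry is (row of A)·(column of B):
AB[1,1] = (-1)(-1) + (3)(-3) = -8
AB[1,2] = (-1)(2) + (3)(-1) = -5
AB[2,1] = (0)(-1) + (-2)(-3) = 6
AB[2,2] = (0)(2) + (-2)(-1) = 2

AB = 
  [ -8,  -5]
  [  6,   2]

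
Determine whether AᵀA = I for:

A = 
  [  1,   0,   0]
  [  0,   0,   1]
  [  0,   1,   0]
Yes

AᵀA = 
  [  1,   0,   0]
  [  0,   1,   0]
  [  0,   0,   1]
= I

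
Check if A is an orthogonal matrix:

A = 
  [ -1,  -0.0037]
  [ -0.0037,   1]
Yes

AᵀA = 
  [  1,   0]
  [  0,   1]
≈ I (equal to I up to the 4-dp rounding of the entries)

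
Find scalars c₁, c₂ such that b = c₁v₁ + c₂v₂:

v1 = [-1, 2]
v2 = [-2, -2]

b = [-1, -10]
c1 = -3, c2 = 2

b = -3·v1 + 2·v2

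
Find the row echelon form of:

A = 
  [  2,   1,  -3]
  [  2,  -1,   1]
Row operations:
R2 → R2 - (1)·R1

Resulting echelon form:
REF = 
  [  2,   1,  -3]
  [  0,  -2,   4]

Rank = 2 (number of non-zero pivot rows).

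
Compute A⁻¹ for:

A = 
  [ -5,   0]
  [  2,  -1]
det(A) = (-5)(-1) - (0)(2) = 5
For a 2×2 matrix, A⁻¹ = (1/det(A)) · [[d, -b], [-c, a]]
    = (1/5) · [[-1, 0], [-2, -5]]

A⁻¹ = 
  [-1/5,    0]
  [-2/5,   -1]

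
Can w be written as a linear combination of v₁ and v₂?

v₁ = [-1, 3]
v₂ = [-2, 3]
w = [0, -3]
Yes

Form the augmented matrix and row-reduce:
[v₁|v₂|w] = 
  [ -1,  -2,   0]
  [  3,   3,  -3]
R2 → R2 + (3)·R1
REF = 
  [ -1,  -2,   0]
  [  0,  -3,  -3]

No row of the form [0 0 | nonzero], so the system is consistent. Back-substitution gives c₁ = -2, c₂ = 1: w = (-2)·v₁ + (1)·v₂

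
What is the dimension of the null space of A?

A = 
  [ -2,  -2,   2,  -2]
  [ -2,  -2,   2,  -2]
nullity(A) = 3

Row reduce:
R2 → R2 - (1)·R1
REF = 
  [ -2,  -2,   2,  -2]
  [  0,   0,   0,   0]
Pivot columns: 1 → 1 pivot.
rank(A) = 1, so nullity(A) = 4 - 1 = 3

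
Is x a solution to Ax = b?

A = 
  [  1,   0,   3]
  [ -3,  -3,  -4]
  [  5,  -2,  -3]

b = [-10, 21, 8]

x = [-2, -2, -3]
No

Ax = [-11, 24, 3] ≠ b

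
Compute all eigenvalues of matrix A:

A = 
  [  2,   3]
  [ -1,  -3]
λ = (-1 + √13)/2, (-1 - √13)/2  (≈ 1.303, -2.303)

tr(A) = -1, det(A) = -3
Characteristic polynomial: λ² - tr(A)λ + det(A) = λ² + λ - 3
λ² + λ - 3 = 0  ⇒  λ = (-1 ± √((1)² - 4·(-3)))/2 = (-1 ± √(13))/2
  = (-1 + √13)/2,  (-1 - √13)/2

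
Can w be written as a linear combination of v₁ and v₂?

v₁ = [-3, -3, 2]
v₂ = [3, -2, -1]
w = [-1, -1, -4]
No

Form the augmented matrix and row-reduce:
[v₁|v₂|w] = 
  [ -3,   3,  -1]
  [ -3,  -2,  -1]
  [  2,  -1,  -4]
R2 → R2 - (1)·R1
R3 → R3 + (2/3)·R1
R3 → R3 + (1/5)·R2
REF = 
  [   -3,     3,    -1]
  [    0,    -5,     0]
  [    0,     0, -14/3]

Row 3 reads [0 0 | -14/3], i.e. 0 = -14/3, so the system is inconsistent and w ∉ span{v₁, v₂}.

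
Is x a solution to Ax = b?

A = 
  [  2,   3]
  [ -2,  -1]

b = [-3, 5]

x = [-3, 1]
Yes

Ax = [-3, 5] = b ✓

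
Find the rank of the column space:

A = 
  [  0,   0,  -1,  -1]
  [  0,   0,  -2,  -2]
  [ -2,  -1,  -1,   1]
dim(Col(A)) = 2

Row reduce:
Swap R1 ↔ R3
R3 → R3 - (1/2)·R2
REF = 
  [ -2,  -1,  -1,   1]
  [  0,   0,  -2,  -2]
  [  0,   0,   0,   0]
Pivot columns: 1, 3 → 2 pivots.
dim(Col(A)) = number of pivot columns = 2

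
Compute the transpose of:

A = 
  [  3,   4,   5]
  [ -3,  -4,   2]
Aᵀ = 
  [  3,  -3]
  [  4,  -4]
  [  5,   2]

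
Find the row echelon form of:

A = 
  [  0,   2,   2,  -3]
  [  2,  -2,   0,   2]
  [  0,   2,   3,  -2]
Row operations:
Swap R1 ↔ R2
R3 → R3 - (1)·R2

Resulting echelon form:
REF = 
  [  2,  -2,   0,   2]
  [  0,   2,   2,  -3]
  [  0,   0,   1,   1]

Rank = 3 (number of non-zero pivot rows).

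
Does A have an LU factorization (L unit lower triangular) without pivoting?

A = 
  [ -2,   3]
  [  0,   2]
Yes.
A[1,1] = -2 ≠ 0, so Gaussian elimination proceeds without a row swap: multiplier ℓ₂₁ = (0)/(-2) = 0, and U[2,2] = 2 - (0)(3) = 2.
L = 
  [  1,   0]
  [  0,   1]
U = 
  [ -2,   3]
  [  0,   2]
Check row 2 of LU: [(0)(-2), (0)(3) + 2] = [0, 2] = row 2 of A ✓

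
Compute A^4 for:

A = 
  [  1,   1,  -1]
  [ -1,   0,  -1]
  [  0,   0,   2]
A^4 = 
  [ -1,  -1, -17]
  [  1,   0,   1]
  [  0,   0,  16]

A² = A·A:
A²[1,1] = (1)(1) + (1)(-1) + (-1)(0) = 0
A²[1,2] = (1)(1) + (1)(0) + (-1)(0) = 1
A²[1,3] = (1)(-1) + (1)(-1) + (-1)(2) = -4
A²[2,1] = (-1)(1) + (0)(-1) + (-1)(0) = -1
A²[2,2] = (-1)(1) + (0)(0) + (-1)(0) = -1
A²[2,3] = (-1)(-1) + (0)(-1) + (-1)(2) = -1
A²[3,1] = (0)(1) + (0)(-1) + (2)(0) = 0
A²[3,2] = (0)(1) + (0)(0) + (2)(0) = 0
A²[3,3] = (0)(-1) + (0)(-1) + (2)(2) = 4
A² = 
  [  0,   1,  -4]
  [ -1,  -1,  -1]
  [  0,   0,   4]

A^3 = A^2·A:
A^3[1,1] = (0)(1) + (1)(-1) + (-4)(0) = -1
A^3[1,2] = (0)(1) + (1)(0) + (-4)(0) = 0
A^3[1,3] = (0)(-1) + (1)(-1) + (-4)(2) = -9
A^3[2,1] = (-1)(1) + (-1)(-1) + (-1)(0) = 0
A^3[2,2] = (-1)(1) + (-1)(0) + (-1)(0) = -1
A^3[2,3] = (-1)(-1) + (-1)(-1) + (-1)(2) = 0
A^3[3,1] = (0)(1) + (0)(-1) + (4)(0) = 0
A^3[3,2] = (0)(1) + (0)(0) + (4)(0) = 0
A^3[3,3] = (0)(-1) + (0)(-1) + (4)(2) = 8
A^3 = 
  [ -1,   0,  -9]
  [  0,  -1,   0]
  [  0,   0,   8]

A^4 = A^3·A:
A^4[1,1] = (-1)(1) + (0)(-1) + (-9)(0) = -1
A^4[1,2] = (-1)(1) + (0)(0) + (-9)(0) = -1
A^4[1,3] = (-1)(-1) + (0)(-1) + (-9)(2) = -17
A^4[2,1] = (0)(1) + (-1)(-1) + (0)(0) = 1
A^4[2,2] = (0)(1) + (-1)(0) + (0)(0) = 0
A^4[2,3] = (0)(-1) + (-1)(-1) + (0)(2) = 1
A^4[3,1] = (0)(1) + (0)(-1) + (8)(0) = 0
A^4[3,2] = (0)(1) + (0)(0) + (8)(0) = 0
A^4[3,3] = (0)(-1) + (0)(-1) + (8)(2) = 16
A^4 = 
  [ -1,  -1, -17]
  [  1,   0,   1]
  [  0,   0,  16]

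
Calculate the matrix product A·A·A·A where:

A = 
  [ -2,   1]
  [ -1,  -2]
A^4 = 
  [ -7, -24]
  [ 24,  -7]

A² = A·A:
A²[1,1] = (-2)(-2) + (1)(-1) = 3
A²[1,2] = (-2)(1) + (1)(-2) = -4
A²[2,1] = (-1)(-2) + (-2)(-1) = 4
A²[2,2] = (-1)(1) + (-2)(-2) = 3
A² = 
  [  3,  -4]
  [  4,   3]

A^3 = A^2·A:
A^3[1,1] = (3)(-2) + (-4)(-1) = -2
A^3[1,2] = (3)(1) + (-4)(-2) = 11
A^3[2,1] = (4)(-2) + (3)(-1) = -11
A^3[2,2] = (4)(1) + (3)(-2) = -2
A^3 = 
  [ -2,  11]
  [-11,  -2]

A^4 = A^3·A:
A^4[1,1] = (-2)(-2) + (11)(-1) = -7
A^4[1,2] = (-2)(1) + (11)(-2) = -24
A^4[2,1] = (-11)(-2) + (-2)(-1) = 24
A^4[2,2] = (-11)(1) + (-2)(-2) = -7
A^4 = 
  [ -7, -24]
  [ 24,  -7]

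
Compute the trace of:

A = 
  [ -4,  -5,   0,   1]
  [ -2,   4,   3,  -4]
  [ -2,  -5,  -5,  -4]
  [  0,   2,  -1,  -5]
-10

tr(A) = -4 + 4 + -5 + -5 = -10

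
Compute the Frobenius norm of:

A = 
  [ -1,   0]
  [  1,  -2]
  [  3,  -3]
||A||_F = 4.899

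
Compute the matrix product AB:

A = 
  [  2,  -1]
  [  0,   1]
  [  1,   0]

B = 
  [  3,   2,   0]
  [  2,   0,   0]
A is 3×2 and B is 2×3, so AB is 3×3. Each entry is (row of A)·(column of B):
AB[1,1] = (2)(3) + (-1)(2) = 4
AB[1,2] = (2)(2) + (-1)(0) = 4
AB[1,3] = (2)(0) + (-1)(0) = 0
AB[2,1] = (0)(3) + (1)(2) = 2
AB[2,2] = (0)(2) + (1)(0) = 0
AB[2,3] = (0)(0) + (1)(0) = 0
AB[3,1] = (1)(3) + (0)(2) = 3
AB[3,2] = (1)(2) + (0)(0) = 2
AB[3,3] = (1)(0) + (0)(0) = 0

AB = 
  [  4,   4,   0]
  [  2,   0,   0]
  [  3,   2,   0]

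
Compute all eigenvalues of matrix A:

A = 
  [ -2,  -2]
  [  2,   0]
λ = -1 + i√3, -1 - i√3  (≈ -1 + 1.732i, -1 - 1.732i)

tr(A) = -2, det(A) = 4
Characteristic polynomial: λ² - tr(A)λ + det(A) = λ² + 2λ + 4
λ² + 2λ + 4 = 0  ⇒  λ = (-2 ± √((2)² - 4·(4)))/2 = (-2 ± √(-12))/2
  = -1 + i√3,  -1 - i√3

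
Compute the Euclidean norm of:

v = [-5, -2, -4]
6.708

||v||₂ = √((-5)² + (-2)² + (-4)²) = √45 = 6.708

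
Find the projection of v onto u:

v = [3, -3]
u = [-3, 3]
v·u = (3)(-3) + (-3)(3) = -18
u·u = (-3)² + (3)² = 18
proj_u(v) = (v·u / u·u) × u = (-18/18) × u = (-1) × u

proj_u(v) = [3, -3]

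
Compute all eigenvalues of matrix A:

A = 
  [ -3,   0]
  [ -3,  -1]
tr(A) = -4, det(A) = 3
Characteristic polynomial: λ² - tr(A)λ + det(A) = λ² + 4λ + 3
λ² + 4λ + 3 = (λ + 3)(λ + 1)

λ = -1, -3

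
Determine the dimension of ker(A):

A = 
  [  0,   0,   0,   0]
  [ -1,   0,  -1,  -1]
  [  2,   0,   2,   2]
nullity(A) = 3

Row reduce:
Swap R1 ↔ R2
R3 → R3 + (2)·R1
REF = 
  [ -1,   0,  -1,  -1]
  [  0,   0,   0,   0]
  [  0,   0,   0,   0]
Pivot columns: 1 → 1 pivot.
rank(A) = 1, so nullity(A) = 4 - 1 = 3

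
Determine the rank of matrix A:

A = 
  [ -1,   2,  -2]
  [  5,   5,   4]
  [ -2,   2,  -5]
Row reduce:
R2 → R2 + (5)·R1
R3 → R3 - (2)·R1
R3 → R3 + (2/15)·R2
REF = 
  [  -1,    2,   -2]
  [   0,   15,   -6]
  [   0,    0, -9/5]
Pivot columns: 1, 2, 3 → 3 pivots.

rank(A) = 3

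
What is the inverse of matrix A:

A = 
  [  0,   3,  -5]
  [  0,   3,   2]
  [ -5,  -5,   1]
det(A) = (0)·((3)(1) - (2)(-5)) - (3)·((0)(1) - (2)(-5)) + (-5)·((0)(-5) - (3)(-5))
  = (0)(13) - (3)(10) + (-5)(15)
  = -105
det(A) = -105 ≠ 0, so A is invertible.

Cofactors Cᵢⱼ = (-1)ⁱ⁺ʲ·Mᵢⱼ:
C = 
  [ 13, -10,  15]
  [ 22, -25, -15]
  [ 21,   0,   0]

adj(A) = Cᵀ:
adj(A) = 
  [ 13,  22,  21]
  [-10, -25,   0]
  [ 15, -15,   0]

A⁻¹ = (-1/105) · adj(A):
A⁻¹ = 
  [-13/105, -22/105,    -1/5]
  [   2/21,    5/21,       0]
  [   -1/7,     1/7,       0]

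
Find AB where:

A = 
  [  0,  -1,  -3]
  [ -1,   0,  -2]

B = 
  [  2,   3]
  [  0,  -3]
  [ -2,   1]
AB = 
  [  6,   0]
  [  2,  -5]

A is 2×3 and B is 3×2, so AB is 2×2. Each entry is (row of A)·(column of B):
AB[1,1] = (0)(2) + (-1)(0) + (-3)(-2) = 6
AB[1,2] = (0)(3) + (-1)(-3) + (-3)(1) = 0
AB[2,1] = (-1)(2) + (0)(0) + (-2)(-2) = 2
AB[2,2] = (-1)(3) + (0)(-3) + (-2)(1) = -5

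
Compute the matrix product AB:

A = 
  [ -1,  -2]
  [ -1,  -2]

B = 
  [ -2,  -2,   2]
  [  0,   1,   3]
A is 2×2 and B is 2×3, so AB is 2×3. Each entry is (row of A)·(column of B):
AB[1,1] = (-1)(-2) + (-2)(0) = 2
AB[1,2] = (-1)(-2) + (-2)(1) = 0
AB[1,3] = (-1)(2) + (-2)(3) = -8
AB[2,1] = (-1)(-2) + (-2)(0) = 2
AB[2,2] = (-1)(-2) + (-2)(1) = 0
AB[2,3] = (-1)(2) + (-2)(3) = -8

AB = 
  [  2,   0,  -8]
  [  2,   0,  -8]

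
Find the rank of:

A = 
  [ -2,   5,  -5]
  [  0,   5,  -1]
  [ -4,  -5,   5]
Row reduce:
R3 → R3 - (2)·R1
R3 → R3 + (3)·R2
REF = 
  [ -2,   5,  -5]
  [  0,   5,  -1]
  [  0,   0,  12]
Pivot columns: 1, 2, 3 → 3 pivots.

rank(A) = 3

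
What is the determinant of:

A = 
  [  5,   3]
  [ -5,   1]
20

For a 2×2 matrix, det = ad - bc = (5)(1) - (3)(-5) = 20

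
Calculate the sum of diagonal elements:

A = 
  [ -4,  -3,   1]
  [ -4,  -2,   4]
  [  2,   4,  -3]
-9

tr(A) = -4 + -2 + -3 = -9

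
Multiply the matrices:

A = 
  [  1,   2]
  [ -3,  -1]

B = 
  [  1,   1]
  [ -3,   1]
A is 2×2 and B is 2×2, so AB is 2×2. Each entry is (row of A)·(column of B):
AB[1,1] = (1)(1) + (2)(-3) = -5
AB[1,2] = (1)(1) + (2)(1) = 3
AB[2,1] = (-3)(1) + (-1)(-3) = 0
AB[2,2] = (-3)(1) + (-1)(1) = -4

AB = 
  [ -5,   3]
  [  0,  -4]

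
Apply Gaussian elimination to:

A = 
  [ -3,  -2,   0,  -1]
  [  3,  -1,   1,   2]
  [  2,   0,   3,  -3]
Row operations:
R2 → R2 + (1)·R1
R3 → R3 + (2/3)·R1
R3 → R3 - (4/9)·R2

Resulting echelon form:
REF = 
  [   -3,    -2,     0,    -1]
  [    0,    -3,     1,     1]
  [    0,     0,  23/9, -37/9]

Rank = 3 (number of non-zero pivot rows).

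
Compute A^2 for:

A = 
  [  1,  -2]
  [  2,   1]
A² = A·A:
A²[1,1] = (1)(1) + (-2)(2) = -3
A²[1,2] = (1)(-2) + (-2)(1) = -4
A²[2,1] = (2)(1) + (1)(2) = 4
A²[2,2] = (2)(-2) + (1)(1) = -3
A² = 
  [ -3,  -4]
  [  4,  -3]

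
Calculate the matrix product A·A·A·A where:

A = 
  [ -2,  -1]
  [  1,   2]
A² = A·A:
A²[1,1] = (-2)(-2) + (-1)(1) = 3
A²[1,2] = (-2)(-1) + (-1)(2) = 0
A²[2,1] = (1)(-2) + (2)(1) = 0
A²[2,2] = (1)(-1) + (2)(2) = 3
A² = 
  [  3,   0]
  [  0,   3]

A^3 = A^2·A:
A^3[1,1] = (3)(-2) + (0)(1) = -6
A^3[1,2] = (3)(-1) + (0)(2) = -3
A^3[2,1] = (0)(-2) + (3)(1) = 3
A^3[2,2] = (0)(-1) + (3)(2) = 6
A^3 = 
  [ -6,  -3]
  [  3,   6]

A^4 = A^3·A:
A^4[1,1] = (-6)(-2) + (-3)(1) = 9
A^4[1,2] = (-6)(-1) + (-3)(2) = 0
A^4[2,1] = (3)(-2) + (6)(1) = 0
A^4[2,2] = (3)(-1) + (6)(2) = 9
A^4 = 
  [  9,   0]
  [  0,   9]

Therefore
A^4 = 
  [  9,   0]
  [  0,   9]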